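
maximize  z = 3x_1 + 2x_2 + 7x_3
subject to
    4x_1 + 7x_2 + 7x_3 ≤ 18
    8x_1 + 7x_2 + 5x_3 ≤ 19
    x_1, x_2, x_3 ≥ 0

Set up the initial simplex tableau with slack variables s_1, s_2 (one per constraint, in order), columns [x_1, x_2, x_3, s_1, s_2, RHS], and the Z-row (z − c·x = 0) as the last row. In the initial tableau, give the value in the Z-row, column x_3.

The Z-row carries the negated objective coefficients: the x_3 entry is -7.

-7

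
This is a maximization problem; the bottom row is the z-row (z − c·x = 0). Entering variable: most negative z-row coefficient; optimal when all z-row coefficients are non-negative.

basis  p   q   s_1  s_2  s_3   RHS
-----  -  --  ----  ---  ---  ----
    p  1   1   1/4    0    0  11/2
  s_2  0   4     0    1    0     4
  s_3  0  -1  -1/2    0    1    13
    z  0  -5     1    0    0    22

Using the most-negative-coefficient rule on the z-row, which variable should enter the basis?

Negative z-row entries: q: -5.
The most negative is -5 in column q, so q enters.

q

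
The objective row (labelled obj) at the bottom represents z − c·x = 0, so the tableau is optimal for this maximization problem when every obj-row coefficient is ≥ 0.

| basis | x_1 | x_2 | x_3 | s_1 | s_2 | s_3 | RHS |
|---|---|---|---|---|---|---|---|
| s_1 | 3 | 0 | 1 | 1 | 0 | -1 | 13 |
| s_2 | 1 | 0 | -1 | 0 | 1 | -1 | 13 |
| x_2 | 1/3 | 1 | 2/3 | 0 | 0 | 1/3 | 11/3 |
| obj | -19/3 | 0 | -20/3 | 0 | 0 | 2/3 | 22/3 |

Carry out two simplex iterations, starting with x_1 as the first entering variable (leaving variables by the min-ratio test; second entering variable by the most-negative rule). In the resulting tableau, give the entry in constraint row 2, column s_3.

2/5

Ratio test on column x_1 — row 1: 13/3 = 13/3; row 2: 13/1 = 13; row 3: (11/3)/(1/3) = 11. Minimum is 13/3 at row 1 (s_1 leaves); pivot element 3.
Divide row 1 by 3; eliminate column x_1 from the other rows.
Second iteration: most negative obj-row entry is -41/9 in column x_3, so x_3 enters.
Ratio test on column x_3 — row 1: (13/3)/(1/3) = 13; row 2: entry -4/3 ≤ 0; row 3: (20/9)/(5/9) = 4. Minimum is 4 at row 3 (x_2 leaves); pivot element 5/9.
Divide row 3 by 5/9; eliminate column x_3 from the other rows.
After both pivots, the entry at constraint row 2, column s_3 is 2/5.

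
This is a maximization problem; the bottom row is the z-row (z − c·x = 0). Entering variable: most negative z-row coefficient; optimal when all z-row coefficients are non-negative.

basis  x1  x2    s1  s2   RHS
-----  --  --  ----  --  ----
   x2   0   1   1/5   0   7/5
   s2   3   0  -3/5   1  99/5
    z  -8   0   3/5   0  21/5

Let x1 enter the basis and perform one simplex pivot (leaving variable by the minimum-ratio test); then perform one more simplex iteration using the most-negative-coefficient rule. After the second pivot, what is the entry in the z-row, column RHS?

64

Ratio test on column x1 — row 1: entry 0 ≤ 0; row 2: (99/5)/3 = 33/5. Minimum is 33/5 at row 2 (s2 leaves); pivot element 3.
Divide row 2 by 3; eliminate column x1 from the other rows.
Second iteration: most negative z-row entry is -1 in column s1, so s1 enters.
Ratio test on column s1 — row 1: (7/5)/(1/5) = 7; row 2: entry -1/5 ≤ 0. Minimum is 7 at row 1 (x2 leaves); pivot element 1/5.
Divide row 1 by 1/5; eliminate column s1 from the other rows.
After both pivots, the entry at the z-row, column RHS is 64.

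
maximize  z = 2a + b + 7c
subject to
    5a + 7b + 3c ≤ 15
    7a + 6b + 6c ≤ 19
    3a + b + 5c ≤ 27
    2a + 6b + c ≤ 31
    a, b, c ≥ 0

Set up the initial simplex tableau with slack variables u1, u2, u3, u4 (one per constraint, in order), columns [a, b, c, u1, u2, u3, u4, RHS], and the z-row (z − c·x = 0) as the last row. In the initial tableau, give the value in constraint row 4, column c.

1

Constraint 4 has coefficient 1 on c.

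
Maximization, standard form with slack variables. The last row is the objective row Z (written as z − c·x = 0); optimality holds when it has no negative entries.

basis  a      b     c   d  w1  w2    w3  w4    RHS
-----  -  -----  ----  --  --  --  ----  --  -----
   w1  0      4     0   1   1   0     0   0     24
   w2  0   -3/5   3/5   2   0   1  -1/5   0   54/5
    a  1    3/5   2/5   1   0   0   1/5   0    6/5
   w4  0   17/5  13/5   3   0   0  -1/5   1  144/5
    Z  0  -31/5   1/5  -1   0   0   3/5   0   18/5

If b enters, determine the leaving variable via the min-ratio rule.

a

Column b entries and ratios — w1: 24/4 = 6; w2: -3/5 ≤ 0, skip; a: (6/5)/(3/5) = 2; w4: (144/5)/(17/5) = 144/17.
Smallest ratio is 2 in the row of a, so a leaves.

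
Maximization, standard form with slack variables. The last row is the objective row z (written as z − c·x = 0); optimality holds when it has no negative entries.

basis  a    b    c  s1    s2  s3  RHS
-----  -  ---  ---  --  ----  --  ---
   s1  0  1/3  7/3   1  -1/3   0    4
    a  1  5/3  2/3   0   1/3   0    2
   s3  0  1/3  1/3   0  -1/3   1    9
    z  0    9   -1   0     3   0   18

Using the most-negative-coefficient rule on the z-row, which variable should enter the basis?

c

Negative z-row entries: c: -1.
The most negative is -1 in column c, so c enters.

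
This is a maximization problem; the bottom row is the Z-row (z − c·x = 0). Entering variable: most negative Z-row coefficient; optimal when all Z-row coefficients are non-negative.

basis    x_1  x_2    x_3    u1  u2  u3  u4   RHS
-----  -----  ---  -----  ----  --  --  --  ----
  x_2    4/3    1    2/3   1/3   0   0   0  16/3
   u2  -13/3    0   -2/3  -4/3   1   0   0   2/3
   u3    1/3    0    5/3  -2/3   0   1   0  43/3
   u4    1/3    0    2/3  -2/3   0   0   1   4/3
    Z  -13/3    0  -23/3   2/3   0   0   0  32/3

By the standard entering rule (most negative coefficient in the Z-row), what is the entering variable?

Negative Z-row entries: x_1: -13/3, x_3: -23/3.
The most negative is -23/3 in column x_3, so x_3 enters.

x_3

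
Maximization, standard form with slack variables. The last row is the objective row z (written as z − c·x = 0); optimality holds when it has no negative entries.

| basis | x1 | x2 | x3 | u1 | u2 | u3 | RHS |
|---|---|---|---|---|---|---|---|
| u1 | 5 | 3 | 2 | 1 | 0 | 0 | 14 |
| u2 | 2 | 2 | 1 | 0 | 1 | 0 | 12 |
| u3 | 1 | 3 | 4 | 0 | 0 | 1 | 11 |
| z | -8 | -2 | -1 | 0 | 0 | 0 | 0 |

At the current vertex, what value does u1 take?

14

u1 is basic (row 1); its value is the RHS of that row, 14.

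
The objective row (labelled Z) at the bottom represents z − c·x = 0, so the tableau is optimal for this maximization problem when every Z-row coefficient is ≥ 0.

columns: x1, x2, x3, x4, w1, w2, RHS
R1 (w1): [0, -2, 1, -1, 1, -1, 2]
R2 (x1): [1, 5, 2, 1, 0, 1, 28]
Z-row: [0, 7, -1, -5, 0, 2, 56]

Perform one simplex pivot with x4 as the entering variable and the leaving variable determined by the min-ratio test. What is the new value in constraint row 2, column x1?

1

Ratio test on column x4 — row 1: entry -1 ≤ 0; row 2: 28/1 = 28. Minimum is 28 at row 2 (x1 leaves); pivot element 1.
Divide row 2 by 1; eliminate column x4 from the other rows.
In the new row 2, the x1 entry is the old entry divided by the pivot: 1/1 = 1.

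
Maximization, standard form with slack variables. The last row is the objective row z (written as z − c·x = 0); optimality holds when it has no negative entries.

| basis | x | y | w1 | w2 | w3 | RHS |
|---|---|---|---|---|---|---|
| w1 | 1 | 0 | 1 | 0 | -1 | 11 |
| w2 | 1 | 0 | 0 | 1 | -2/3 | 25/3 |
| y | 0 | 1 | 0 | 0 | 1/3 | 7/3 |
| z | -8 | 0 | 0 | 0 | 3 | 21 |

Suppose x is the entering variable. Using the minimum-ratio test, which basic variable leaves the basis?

w2

Column x entries and ratios — w1: 11/1 = 11; w2: (25/3)/1 = 25/3; y: 0 ≤ 0, skip.
Smallest ratio is 25/3 in the row of w2, so w2 leaves.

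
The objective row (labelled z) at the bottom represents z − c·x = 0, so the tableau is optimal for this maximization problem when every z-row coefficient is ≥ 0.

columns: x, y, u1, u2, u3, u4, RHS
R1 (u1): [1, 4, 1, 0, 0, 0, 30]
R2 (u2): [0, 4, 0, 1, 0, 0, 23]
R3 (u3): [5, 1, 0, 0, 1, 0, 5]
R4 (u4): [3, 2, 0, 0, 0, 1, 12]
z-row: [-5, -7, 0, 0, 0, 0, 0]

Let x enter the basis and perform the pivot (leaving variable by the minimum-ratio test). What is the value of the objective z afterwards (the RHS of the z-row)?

Ratio test on column x — row 1: 30/1 = 30; row 2: entry 0 ≤ 0; row 3: 5/5 = 1; row 4: 12/3 = 4. Minimum is 1 at row 3 (u3 leaves); pivot element 5.
Pivot on row 3; the z-row RHS becomes 0 − (-5)·1 = 5.

5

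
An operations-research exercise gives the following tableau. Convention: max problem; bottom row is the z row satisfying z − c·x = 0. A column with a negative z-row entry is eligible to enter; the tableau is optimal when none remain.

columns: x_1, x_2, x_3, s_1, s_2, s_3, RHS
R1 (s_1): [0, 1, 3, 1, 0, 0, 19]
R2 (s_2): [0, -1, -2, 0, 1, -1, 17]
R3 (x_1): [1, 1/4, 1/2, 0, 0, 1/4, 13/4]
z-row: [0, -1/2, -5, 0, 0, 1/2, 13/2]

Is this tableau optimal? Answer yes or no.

no

The z-row has a negative entry -5 in column x_3, so it is not optimal.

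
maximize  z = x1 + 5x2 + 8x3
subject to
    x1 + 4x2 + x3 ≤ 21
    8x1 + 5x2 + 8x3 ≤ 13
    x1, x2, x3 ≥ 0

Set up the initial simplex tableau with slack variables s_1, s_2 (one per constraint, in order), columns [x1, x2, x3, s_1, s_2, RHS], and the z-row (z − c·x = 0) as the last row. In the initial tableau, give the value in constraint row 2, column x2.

Constraint 2 has coefficient 5 on x2.

5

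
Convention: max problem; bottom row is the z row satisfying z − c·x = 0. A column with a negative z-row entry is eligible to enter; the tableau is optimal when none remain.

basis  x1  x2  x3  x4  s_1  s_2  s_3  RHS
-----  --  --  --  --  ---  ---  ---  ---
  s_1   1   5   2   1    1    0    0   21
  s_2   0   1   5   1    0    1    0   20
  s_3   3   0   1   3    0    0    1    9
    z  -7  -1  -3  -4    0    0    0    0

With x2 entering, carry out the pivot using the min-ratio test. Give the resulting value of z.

21/5

Ratio test on column x2 — row 1: 21/5 = 21/5; row 2: 20/1 = 20; row 3: entry 0 ≤ 0. Minimum is 21/5 at row 1 (s_1 leaves); pivot element 5.
Pivot on row 1; the z-row RHS becomes 0 − (-1)·(21/5) = 21/5.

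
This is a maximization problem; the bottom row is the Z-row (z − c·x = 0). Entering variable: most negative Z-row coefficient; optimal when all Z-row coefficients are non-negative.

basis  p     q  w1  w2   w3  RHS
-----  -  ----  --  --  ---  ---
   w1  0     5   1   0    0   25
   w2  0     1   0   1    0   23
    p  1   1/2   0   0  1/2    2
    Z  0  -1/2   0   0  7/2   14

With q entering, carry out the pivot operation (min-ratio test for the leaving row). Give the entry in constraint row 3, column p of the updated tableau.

Ratio test on column q — row 1: 25/5 = 5; row 2: 23/1 = 23; row 3: 2/(1/2) = 4. Minimum is 4 at row 3 (p leaves); pivot element 1/2.
Divide row 3 by 1/2; eliminate column q from the other rows.
In the new row 3, the p entry is the old entry divided by the pivot: 1/(1/2) = 2.

2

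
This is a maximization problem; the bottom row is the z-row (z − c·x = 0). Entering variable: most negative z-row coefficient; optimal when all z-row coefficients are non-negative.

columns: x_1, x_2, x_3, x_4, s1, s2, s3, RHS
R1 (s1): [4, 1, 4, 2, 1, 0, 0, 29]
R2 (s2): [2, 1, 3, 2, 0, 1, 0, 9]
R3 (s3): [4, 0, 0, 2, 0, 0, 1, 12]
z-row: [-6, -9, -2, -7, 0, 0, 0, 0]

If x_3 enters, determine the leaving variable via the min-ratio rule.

s2

Column x_3 entries and ratios — s1: 29/4 = 29/4; s2: 9/3 = 3; s3: 0 ≤ 0, skip.
Smallest ratio is 3 in the row of s2, so s2 leaves.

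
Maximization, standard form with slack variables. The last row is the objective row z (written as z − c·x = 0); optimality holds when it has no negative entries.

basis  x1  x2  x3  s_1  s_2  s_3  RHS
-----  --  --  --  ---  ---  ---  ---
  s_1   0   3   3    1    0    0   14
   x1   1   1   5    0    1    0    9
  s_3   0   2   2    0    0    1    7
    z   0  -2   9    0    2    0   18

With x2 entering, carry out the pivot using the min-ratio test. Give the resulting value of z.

25

Ratio test on column x2 — row 1: 14/3 = 14/3; row 2: 9/1 = 9; row 3: 7/2 = 7/2. Minimum is 7/2 at row 3 (s_3 leaves); pivot element 2.
Pivot on row 3; the z-row RHS becomes 18 − (-2)·(7/2) = 25.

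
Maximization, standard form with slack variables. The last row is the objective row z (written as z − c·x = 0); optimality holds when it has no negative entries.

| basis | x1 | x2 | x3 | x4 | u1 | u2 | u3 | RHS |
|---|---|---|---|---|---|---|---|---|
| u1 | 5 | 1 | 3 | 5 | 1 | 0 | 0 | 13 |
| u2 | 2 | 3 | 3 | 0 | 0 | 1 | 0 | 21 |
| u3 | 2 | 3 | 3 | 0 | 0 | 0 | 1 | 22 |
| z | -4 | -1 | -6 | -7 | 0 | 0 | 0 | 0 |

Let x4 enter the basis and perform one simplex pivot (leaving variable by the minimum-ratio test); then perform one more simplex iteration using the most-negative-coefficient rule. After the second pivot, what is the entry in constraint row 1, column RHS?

Ratio test on column x4 — row 1: 13/5 = 13/5; row 2: entry 0 ≤ 0; row 3: entry 0 ≤ 0. Minimum is 13/5 at row 1 (u1 leaves); pivot element 5.
Divide row 1 by 5; eliminate column x4 from the other rows.
Second iteration: most negative z-row entry is -9/5 in column x3, so x3 enters.
Ratio test on column x3 — row 1: (13/5)/(3/5) = 13/3; row 2: 21/3 = 7; row 3: 22/3 = 22/3. Minimum is 13/3 at row 1 (x4 leaves); pivot element 3/5.
Divide row 1 by 3/5; eliminate column x3 from the other rows.
After both pivots, the entry at constraint row 1, column RHS is 13/3.

13/3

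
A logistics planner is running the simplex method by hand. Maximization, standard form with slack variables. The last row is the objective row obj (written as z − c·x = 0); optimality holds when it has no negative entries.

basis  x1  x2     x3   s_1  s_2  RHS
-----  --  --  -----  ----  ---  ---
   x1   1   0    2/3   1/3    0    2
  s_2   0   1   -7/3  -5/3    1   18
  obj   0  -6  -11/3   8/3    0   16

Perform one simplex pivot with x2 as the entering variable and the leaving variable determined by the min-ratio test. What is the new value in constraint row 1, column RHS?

Ratio test on column x2 — row 1: entry 0 ≤ 0; row 2: 18/1 = 18. Minimum is 18 at row 2 (s_2 leaves); pivot element 1.
Divide row 2 by 1; eliminate column x2 from the other rows.
Row 1 update in column RHS: 2 − 0·18 = 2.

2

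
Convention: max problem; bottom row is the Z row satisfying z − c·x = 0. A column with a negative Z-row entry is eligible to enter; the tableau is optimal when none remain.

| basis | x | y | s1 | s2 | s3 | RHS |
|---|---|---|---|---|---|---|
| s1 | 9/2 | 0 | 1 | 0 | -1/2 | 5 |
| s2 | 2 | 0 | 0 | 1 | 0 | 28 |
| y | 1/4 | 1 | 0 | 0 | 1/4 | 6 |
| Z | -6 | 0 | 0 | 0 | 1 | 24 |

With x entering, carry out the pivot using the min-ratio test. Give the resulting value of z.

Ratio test on column x — row 1: 5/(9/2) = 10/9; row 2: 28/2 = 14; row 3: 6/(1/4) = 24. Minimum is 10/9 at row 1 (s1 leaves); pivot element 9/2.
Pivot on row 1; the Z-row RHS becomes 24 − (-6)·(10/9) = 92/3.

92/3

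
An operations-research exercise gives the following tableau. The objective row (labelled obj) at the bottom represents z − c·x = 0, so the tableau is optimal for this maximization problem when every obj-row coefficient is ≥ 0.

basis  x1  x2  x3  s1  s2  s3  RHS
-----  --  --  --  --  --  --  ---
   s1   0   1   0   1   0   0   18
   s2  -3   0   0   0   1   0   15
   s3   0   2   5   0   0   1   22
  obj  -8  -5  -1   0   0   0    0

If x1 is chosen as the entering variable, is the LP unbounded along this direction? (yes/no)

yes

Every constraint-row entry in column x1 is ≤ 0, so increasing x1 is unbounded.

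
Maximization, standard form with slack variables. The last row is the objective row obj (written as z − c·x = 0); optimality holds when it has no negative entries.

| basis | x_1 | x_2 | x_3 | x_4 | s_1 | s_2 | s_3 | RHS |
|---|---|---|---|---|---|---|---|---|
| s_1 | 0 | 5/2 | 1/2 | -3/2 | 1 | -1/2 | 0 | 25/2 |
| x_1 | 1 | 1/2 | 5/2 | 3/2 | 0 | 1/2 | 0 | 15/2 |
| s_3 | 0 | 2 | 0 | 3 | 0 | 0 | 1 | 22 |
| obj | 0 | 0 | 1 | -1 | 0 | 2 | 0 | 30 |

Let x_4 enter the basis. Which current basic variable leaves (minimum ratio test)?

Column x_4 entries and ratios — s_1: -3/2 ≤ 0, skip; x_1: (15/2)/(3/2) = 5; s_3: 22/3 = 22/3.
Smallest ratio is 5 in the row of x_1, so x_1 leaves.

x_1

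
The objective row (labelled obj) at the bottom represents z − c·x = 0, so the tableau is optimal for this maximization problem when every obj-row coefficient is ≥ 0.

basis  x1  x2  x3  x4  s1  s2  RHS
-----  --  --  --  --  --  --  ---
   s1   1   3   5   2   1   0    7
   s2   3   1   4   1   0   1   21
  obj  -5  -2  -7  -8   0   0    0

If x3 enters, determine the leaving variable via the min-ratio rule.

s1

Column x3 entries and ratios — s1: 7/5 = 7/5; s2: 21/4 = 21/4.
Smallest ratio is 7/5 in the row of s1, so s1 leaves.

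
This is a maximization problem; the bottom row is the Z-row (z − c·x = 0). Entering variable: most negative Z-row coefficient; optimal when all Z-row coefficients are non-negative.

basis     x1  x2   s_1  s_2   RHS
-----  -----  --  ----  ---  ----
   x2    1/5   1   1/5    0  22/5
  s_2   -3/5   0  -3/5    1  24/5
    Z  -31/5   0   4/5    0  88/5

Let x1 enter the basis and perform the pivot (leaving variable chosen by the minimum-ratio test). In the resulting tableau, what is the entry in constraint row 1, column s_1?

1

Ratio test on column x1 — row 1: (22/5)/(1/5) = 22; row 2: entry -3/5 ≤ 0. Minimum is 22 at row 1 (x2 leaves); pivot element 1/5.
Divide row 1 by 1/5; eliminate column x1 from the other rows.
In the new row 1, the s_1 entry is the old entry divided by the pivot: (1/5)/(1/5) = 1.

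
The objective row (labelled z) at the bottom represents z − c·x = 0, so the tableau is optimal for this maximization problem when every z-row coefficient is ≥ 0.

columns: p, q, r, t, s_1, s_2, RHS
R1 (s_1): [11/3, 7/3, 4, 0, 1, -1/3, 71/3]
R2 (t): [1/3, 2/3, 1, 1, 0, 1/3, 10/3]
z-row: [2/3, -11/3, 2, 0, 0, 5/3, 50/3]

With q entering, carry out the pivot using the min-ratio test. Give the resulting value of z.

35

Ratio test on column q — row 1: (71/3)/(7/3) = 71/7; row 2: (10/3)/(2/3) = 5. Minimum is 5 at row 2 (t leaves); pivot element 2/3.
Pivot on row 2; the z-row RHS becomes 50/3 − (-11/3)·5 = 35.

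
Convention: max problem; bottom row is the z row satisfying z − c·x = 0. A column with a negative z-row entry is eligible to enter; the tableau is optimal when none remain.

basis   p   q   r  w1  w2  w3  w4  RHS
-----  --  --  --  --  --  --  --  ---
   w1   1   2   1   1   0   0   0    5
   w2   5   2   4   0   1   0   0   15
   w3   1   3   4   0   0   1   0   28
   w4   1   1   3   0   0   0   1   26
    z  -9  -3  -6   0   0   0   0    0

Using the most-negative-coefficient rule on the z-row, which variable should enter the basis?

Negative z-row entries: p: -9, q: -3, r: -6.
The most negative is -9 in column p, so p enters.

p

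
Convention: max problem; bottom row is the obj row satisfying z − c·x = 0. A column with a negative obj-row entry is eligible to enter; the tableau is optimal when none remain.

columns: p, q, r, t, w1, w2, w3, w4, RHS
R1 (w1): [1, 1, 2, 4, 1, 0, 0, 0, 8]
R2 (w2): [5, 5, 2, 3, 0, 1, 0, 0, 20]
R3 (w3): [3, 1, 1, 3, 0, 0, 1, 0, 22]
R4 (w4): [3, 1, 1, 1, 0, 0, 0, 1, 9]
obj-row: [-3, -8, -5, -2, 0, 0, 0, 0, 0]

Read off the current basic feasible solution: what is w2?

w2 is basic (row 2); its value is the RHS of that row, 20.

20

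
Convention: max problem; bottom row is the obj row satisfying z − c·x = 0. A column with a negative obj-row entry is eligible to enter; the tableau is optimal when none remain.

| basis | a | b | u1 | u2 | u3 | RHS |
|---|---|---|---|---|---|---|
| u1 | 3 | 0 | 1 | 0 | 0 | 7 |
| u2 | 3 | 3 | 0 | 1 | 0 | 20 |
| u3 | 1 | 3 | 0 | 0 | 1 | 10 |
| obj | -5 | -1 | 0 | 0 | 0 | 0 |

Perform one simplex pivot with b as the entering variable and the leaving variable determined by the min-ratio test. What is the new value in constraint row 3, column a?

Ratio test on column b — row 1: entry 0 ≤ 0; row 2: 20/3 = 20/3; row 3: 10/3 = 10/3. Minimum is 10/3 at row 3 (u3 leaves); pivot element 3.
Divide row 3 by 3; eliminate column b from the other rows.
In the new row 3, the a entry is the old entry divided by the pivot: 1/3 = 1/3.

1/3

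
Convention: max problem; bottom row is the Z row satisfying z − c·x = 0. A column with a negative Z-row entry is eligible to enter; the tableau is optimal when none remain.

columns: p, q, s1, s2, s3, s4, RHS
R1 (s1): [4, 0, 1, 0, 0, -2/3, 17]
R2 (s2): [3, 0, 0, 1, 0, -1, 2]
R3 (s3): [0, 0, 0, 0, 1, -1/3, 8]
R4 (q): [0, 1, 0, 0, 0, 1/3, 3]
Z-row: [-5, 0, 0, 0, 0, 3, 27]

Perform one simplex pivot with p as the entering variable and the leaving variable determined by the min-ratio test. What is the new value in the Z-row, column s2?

5/3

Ratio test on column p — row 1: 17/4 = 17/4; row 2: 2/3 = 2/3; row 3: entry 0 ≤ 0; row 4: entry 0 ≤ 0. Minimum is 2/3 at row 2 (s2 leaves); pivot element 3.
Divide row 2 by 3; eliminate column p from the other rows.
Z-row update in column s2: 0 − (-5)·(1/3) = 5/3.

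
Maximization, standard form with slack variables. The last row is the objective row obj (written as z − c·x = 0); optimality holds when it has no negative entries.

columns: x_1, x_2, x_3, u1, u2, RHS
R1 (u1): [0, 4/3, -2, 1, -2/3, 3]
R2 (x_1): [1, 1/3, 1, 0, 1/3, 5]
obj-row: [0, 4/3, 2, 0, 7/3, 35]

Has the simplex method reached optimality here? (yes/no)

Every obj-row coefficient is ≥ 0, so the tableau is optimal.

yes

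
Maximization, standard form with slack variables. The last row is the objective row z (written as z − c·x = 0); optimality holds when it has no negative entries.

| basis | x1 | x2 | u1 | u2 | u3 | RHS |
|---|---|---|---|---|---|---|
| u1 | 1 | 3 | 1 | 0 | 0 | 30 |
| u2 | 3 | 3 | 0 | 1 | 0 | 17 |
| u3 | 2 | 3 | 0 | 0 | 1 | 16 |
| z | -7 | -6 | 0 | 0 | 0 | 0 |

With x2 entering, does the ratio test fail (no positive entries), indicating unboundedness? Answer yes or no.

Column x2 has positive entries in row(s) 1, 2, 3, so the ratio test bounds it — not unbounded.

no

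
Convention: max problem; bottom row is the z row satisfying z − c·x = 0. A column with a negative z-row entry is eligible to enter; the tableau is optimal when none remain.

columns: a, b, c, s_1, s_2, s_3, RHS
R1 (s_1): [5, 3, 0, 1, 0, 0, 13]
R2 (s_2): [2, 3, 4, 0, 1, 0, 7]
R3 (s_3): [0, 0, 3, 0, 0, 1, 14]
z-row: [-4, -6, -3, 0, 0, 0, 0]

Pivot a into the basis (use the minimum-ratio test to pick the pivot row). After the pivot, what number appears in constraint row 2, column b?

Ratio test on column a — row 1: 13/5 = 13/5; row 2: 7/2 = 7/2; row 3: entry 0 ≤ 0. Minimum is 13/5 at row 1 (s_1 leaves); pivot element 5.
Divide row 1 by 5; eliminate column a from the other rows.
Row 2 update in column b: 3 − 2·(3/5) = 9/5.

9/5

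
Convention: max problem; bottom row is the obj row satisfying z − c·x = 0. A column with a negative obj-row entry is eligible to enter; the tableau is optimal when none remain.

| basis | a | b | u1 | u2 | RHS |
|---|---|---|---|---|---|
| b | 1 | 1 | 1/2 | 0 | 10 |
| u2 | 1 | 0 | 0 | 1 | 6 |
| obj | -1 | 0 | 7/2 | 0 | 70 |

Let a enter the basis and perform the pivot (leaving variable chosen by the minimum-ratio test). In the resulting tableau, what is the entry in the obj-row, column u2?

Ratio test on column a — row 1: 10/1 = 10; row 2: 6/1 = 6. Minimum is 6 at row 2 (u2 leaves); pivot element 1.
Divide row 2 by 1; eliminate column a from the other rows.
obj-row update in column u2: 0 − (-1)·1 = 1.

1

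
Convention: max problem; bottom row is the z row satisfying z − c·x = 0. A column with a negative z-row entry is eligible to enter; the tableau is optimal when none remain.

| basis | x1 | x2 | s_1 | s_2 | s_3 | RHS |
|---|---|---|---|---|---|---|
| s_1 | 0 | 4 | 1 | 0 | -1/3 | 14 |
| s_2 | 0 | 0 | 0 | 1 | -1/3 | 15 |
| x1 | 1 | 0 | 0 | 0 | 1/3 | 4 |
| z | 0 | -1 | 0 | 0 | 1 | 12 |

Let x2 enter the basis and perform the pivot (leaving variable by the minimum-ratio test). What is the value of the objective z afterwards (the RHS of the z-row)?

Ratio test on column x2 — row 1: 14/4 = 7/2; row 2: entry 0 ≤ 0; row 3: entry 0 ≤ 0. Minimum is 7/2 at row 1 (s_1 leaves); pivot element 4.
Pivot on row 1; the z-row RHS becomes 12 − (-1)·(7/2) = 31/2.

31/2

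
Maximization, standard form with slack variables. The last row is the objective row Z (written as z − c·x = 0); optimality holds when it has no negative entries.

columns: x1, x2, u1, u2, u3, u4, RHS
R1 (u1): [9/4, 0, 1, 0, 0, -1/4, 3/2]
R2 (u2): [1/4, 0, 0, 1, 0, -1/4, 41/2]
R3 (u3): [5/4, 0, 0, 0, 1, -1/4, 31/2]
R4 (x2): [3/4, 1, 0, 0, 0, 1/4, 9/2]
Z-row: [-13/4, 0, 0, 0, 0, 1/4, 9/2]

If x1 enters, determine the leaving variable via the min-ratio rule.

u1

Column x1 entries and ratios — u1: (3/2)/(9/4) = 2/3; u2: (41/2)/(1/4) = 82; u3: (31/2)/(5/4) = 62/5; x2: (9/2)/(3/4) = 6.
Smallest ratio is 2/3 in the row of u1, so u1 leaves.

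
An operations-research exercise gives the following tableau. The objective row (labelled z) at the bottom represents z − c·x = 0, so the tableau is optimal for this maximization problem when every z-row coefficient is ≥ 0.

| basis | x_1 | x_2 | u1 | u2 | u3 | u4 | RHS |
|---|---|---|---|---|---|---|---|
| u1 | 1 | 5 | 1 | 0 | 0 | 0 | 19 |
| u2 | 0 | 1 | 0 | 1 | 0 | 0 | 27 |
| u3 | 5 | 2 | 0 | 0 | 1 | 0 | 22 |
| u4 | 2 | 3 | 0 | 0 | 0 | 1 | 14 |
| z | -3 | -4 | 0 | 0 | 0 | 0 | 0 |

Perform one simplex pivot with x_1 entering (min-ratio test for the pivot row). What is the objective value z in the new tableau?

66/5

Ratio test on column x_1 — row 1: 19/1 = 19; row 2: entry 0 ≤ 0; row 3: 22/5 = 22/5; row 4: 14/2 = 7. Minimum is 22/5 at row 3 (u3 leaves); pivot element 5.
Pivot on row 3; the z-row RHS becomes 0 − (-3)·(22/5) = 66/5.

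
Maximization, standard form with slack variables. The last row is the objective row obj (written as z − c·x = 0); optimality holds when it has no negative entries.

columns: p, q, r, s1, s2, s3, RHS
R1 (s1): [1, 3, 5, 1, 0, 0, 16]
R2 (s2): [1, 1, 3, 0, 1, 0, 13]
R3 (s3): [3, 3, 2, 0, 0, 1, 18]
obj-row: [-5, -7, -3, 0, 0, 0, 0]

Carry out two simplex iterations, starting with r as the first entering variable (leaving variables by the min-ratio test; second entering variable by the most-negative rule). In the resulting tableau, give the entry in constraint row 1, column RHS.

Ratio test on column r — row 1: 16/5 = 16/5; row 2: 13/3 = 13/3; row 3: 18/2 = 9. Minimum is 16/5 at row 1 (s1 leaves); pivot element 5.
Divide row 1 by 5; eliminate column r from the other rows.
Second iteration: most negative obj-row entry is -26/5 in column q, so q enters.
Ratio test on column q — row 1: (16/5)/(3/5) = 16/3; row 2: entry -4/5 ≤ 0; row 3: (58/5)/(9/5) = 58/9. Minimum is 16/3 at row 1 (r leaves); pivot element 3/5.
Divide row 1 by 3/5; eliminate column q from the other rows.
After both pivots, the entry at constraint row 1, column RHS is 16/3.

16/3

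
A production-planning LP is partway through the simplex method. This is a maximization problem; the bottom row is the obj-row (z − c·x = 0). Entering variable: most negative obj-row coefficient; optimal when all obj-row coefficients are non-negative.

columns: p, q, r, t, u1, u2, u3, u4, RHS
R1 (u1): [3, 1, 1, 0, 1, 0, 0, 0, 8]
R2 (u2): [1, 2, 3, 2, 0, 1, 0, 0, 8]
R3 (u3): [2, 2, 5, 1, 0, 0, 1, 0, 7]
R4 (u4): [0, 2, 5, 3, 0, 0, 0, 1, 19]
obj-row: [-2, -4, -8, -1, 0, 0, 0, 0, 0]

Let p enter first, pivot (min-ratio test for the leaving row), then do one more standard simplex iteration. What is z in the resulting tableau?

106/13

Ratio test on column p — row 1: 8/3 = 8/3; row 2: 8/1 = 8; row 3: 7/2 = 7/2; row 4: entry 0 ≤ 0. Minimum is 8/3 at row 1 (u1 leaves); pivot element 3.
Pivot on row 1; the obj-row RHS becomes 0 − (-2)·(8/3) = 16/3.
Next entering variable (most negative obj-row entry -22/3): r.
Ratio test on column r — row 1: (8/3)/(1/3) = 8; row 2: (16/3)/(8/3) = 2; row 3: (5/3)/(13/3) = 5/13; row 4: 19/5 = 19/5. Minimum is 5/13 at row 3 (u3 leaves); pivot element 13/3.
After the second pivot the obj-row RHS is 16/3 − (-22/3)·(5/13) = 106/13.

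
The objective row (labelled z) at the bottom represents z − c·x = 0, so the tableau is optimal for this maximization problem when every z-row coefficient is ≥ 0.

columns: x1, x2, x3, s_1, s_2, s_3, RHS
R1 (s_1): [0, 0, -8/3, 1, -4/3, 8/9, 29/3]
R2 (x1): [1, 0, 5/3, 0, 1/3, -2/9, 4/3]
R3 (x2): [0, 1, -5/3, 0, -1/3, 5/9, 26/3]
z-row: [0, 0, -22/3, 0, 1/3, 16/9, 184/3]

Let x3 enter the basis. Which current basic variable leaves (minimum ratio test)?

Column x3 entries and ratios — s_1: -8/3 ≤ 0, skip; x1: (4/3)/(5/3) = 4/5; x2: -5/3 ≤ 0, skip.
Smallest ratio is 4/5 in the row of x1, so x1 leaves.

x1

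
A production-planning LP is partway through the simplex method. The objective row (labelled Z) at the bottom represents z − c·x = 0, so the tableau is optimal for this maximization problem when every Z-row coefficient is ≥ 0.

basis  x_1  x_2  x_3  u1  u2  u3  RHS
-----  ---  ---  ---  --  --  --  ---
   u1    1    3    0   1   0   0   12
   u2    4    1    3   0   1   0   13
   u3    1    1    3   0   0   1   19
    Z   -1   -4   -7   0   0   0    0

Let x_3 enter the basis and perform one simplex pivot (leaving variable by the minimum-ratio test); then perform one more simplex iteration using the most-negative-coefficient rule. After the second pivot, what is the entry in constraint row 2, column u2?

1/3

Ratio test on column x_3 — row 1: entry 0 ≤ 0; row 2: 13/3 = 13/3; row 3: 19/3 = 19/3. Minimum is 13/3 at row 2 (u2 leaves); pivot element 3.
Divide row 2 by 3; eliminate column x_3 from the other rows.
Second iteration: most negative Z-row entry is -5/3 in column x_2, so x_2 enters.
Ratio test on column x_2 — row 1: 12/3 = 4; row 2: (13/3)/(1/3) = 13; row 3: entry 0 ≤ 0. Minimum is 4 at row 1 (u1 leaves); pivot element 3.
Divide row 1 by 3; eliminate column x_2 from the other rows.
After both pivots, the entry at constraint row 2, column u2 is 1/3.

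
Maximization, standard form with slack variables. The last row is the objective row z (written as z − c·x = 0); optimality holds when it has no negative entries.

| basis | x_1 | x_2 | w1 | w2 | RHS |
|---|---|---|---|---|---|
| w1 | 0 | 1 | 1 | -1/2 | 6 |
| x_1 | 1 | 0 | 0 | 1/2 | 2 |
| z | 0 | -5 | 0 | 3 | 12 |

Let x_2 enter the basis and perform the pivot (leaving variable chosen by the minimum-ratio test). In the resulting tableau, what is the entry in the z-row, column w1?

Ratio test on column x_2 — row 1: 6/1 = 6; row 2: entry 0 ≤ 0. Minimum is 6 at row 1 (w1 leaves); pivot element 1.
Divide row 1 by 1; eliminate column x_2 from the other rows.
z-row update in column w1: 0 − (-5)·1 = 5.

5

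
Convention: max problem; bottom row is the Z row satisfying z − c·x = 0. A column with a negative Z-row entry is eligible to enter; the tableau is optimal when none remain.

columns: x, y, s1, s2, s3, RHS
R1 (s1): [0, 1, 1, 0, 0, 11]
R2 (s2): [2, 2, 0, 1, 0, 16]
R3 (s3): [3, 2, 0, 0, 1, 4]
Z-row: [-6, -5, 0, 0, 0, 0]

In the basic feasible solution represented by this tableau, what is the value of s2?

16

s2 is basic (row 2); its value is the RHS of that row, 16.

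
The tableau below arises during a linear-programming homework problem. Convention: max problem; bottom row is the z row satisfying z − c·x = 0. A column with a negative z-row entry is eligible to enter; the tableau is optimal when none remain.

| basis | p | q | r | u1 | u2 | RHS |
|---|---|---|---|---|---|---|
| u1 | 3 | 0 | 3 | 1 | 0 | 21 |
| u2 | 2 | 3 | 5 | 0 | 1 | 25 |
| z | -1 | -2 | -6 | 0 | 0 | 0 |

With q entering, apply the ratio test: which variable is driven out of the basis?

Column q entries and ratios — u1: 0 ≤ 0, skip; u2: 25/3 = 25/3.
Smallest ratio is 25/3 in the row of u2, so u2 leaves.

u2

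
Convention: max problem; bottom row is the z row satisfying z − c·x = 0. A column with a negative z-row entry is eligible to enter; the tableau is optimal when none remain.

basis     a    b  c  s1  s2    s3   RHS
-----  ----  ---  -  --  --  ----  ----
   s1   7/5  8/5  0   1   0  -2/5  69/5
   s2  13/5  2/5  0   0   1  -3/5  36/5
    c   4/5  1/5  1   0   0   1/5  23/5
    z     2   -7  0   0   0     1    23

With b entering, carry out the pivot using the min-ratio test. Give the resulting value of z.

Ratio test on column b — row 1: (69/5)/(8/5) = 69/8; row 2: (36/5)/(2/5) = 18; row 3: (23/5)/(1/5) = 23. Minimum is 69/8 at row 1 (s1 leaves); pivot element 8/5.
Pivot on row 1; the z-row RHS becomes 23 − (-7)·(69/8) = 667/8.

667/8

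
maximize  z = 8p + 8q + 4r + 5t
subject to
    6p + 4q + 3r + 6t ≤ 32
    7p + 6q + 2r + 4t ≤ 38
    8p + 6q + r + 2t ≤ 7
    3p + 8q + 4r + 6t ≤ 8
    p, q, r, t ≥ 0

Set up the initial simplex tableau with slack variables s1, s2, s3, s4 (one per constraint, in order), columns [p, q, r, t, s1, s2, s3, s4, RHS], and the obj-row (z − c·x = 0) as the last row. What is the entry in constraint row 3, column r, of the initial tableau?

Constraint 3 has coefficient 1 on r.

1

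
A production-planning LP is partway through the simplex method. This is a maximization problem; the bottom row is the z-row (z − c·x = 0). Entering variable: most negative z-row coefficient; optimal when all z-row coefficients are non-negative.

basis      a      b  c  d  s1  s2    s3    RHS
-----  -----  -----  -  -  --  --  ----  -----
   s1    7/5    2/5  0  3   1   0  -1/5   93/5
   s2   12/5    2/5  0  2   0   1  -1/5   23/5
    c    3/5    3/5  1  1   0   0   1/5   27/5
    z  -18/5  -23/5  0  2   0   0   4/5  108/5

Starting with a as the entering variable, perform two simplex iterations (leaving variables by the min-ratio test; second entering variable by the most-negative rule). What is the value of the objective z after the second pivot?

125/2

Ratio test on column a — row 1: (93/5)/(7/5) = 93/7; row 2: (23/5)/(12/5) = 23/12; row 3: (27/5)/(3/5) = 9. Minimum is 23/12 at row 2 (s2 leaves); pivot element 12/5.
Pivot on row 2; the z-row RHS becomes 108/5 − (-18/5)·(23/12) = 57/2.
Next entering variable (most negative z-row entry -4): b.
Ratio test on column b — row 1: (191/12)/(1/6) = 191/2; row 2: (23/12)/(1/6) = 23/2; row 3: (17/4)/(1/2) = 17/2. Minimum is 17/2 at row 3 (c leaves); pivot element 1/2.
After the second pivot the z-row RHS is 57/2 − (-4)·(17/2) = 125/2.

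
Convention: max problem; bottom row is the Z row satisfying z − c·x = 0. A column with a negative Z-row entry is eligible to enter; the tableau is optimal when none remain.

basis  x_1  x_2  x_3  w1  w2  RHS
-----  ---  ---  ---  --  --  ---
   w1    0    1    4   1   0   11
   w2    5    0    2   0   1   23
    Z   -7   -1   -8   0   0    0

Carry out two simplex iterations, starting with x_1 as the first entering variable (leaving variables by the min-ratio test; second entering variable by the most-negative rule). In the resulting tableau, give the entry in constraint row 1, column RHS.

11/4

Ratio test on column x_1 — row 1: entry 0 ≤ 0; row 2: 23/5 = 23/5. Minimum is 23/5 at row 2 (w2 leaves); pivot element 5.
Divide row 2 by 5; eliminate column x_1 from the other rows.
Second iteration: most negative Z-row entry is -26/5 in column x_3, so x_3 enters.
Ratio test on column x_3 — row 1: 11/4 = 11/4; row 2: (23/5)/(2/5) = 23/2. Minimum is 11/4 at row 1 (w1 leaves); pivot element 4.
Divide row 1 by 4; eliminate column x_3 from the other rows.
After both pivots, the entry at constraint row 1, column RHS is 11/4.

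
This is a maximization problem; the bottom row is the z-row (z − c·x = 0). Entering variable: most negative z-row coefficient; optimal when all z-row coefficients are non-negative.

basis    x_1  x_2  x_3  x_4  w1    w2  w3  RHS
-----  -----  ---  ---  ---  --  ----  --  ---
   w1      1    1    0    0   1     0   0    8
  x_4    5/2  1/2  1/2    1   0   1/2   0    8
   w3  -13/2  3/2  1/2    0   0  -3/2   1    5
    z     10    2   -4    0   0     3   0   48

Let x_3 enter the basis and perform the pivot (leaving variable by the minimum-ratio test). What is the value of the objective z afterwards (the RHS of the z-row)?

Ratio test on column x_3 — row 1: entry 0 ≤ 0; row 2: 8/(1/2) = 16; row 3: 5/(1/2) = 10. Minimum is 10 at row 3 (w3 leaves); pivot element 1/2.
Pivot on row 3; the z-row RHS becomes 48 − (-4)·10 = 88.

88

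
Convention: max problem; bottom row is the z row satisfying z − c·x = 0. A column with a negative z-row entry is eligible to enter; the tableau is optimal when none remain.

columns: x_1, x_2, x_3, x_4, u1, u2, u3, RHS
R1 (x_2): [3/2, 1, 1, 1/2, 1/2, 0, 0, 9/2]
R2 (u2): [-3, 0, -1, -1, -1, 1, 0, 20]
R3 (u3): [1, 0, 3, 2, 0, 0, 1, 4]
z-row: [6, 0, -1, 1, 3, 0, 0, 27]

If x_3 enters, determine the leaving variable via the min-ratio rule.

Column x_3 entries and ratios — x_2: (9/2)/1 = 9/2; u2: -1 ≤ 0, skip; u3: 4/3 = 4/3.
Smallest ratio is 4/3 in the row of u3, so u3 leaves.

u3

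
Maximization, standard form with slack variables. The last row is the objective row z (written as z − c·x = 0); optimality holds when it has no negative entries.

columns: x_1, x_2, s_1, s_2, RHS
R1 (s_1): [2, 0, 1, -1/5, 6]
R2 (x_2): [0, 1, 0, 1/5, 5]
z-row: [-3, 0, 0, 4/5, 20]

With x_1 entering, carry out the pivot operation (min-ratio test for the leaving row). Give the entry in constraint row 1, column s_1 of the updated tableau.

Ratio test on column x_1 — row 1: 6/2 = 3; row 2: entry 0 ≤ 0. Minimum is 3 at row 1 (s_1 leaves); pivot element 2.
Divide row 1 by 2; eliminate column x_1 from the other rows.
In the new row 1, the s_1 entry is the old entry divided by the pivot: 1/2 = 1/2.

1/2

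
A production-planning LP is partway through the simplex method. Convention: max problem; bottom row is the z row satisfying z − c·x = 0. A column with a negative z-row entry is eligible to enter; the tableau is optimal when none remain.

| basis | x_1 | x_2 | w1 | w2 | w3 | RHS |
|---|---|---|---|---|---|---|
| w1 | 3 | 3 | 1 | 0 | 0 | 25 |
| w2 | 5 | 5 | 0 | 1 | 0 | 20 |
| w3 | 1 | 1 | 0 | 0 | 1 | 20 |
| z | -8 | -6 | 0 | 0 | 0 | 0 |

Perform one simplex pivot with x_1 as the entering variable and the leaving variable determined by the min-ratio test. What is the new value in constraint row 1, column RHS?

13

Ratio test on column x_1 — row 1: 25/3 = 25/3; row 2: 20/5 = 4; row 3: 20/1 = 20. Minimum is 4 at row 2 (w2 leaves); pivot element 5.
Divide row 2 by 5; eliminate column x_1 from the other rows.
Row 1 update in column RHS: 25 − 3·4 = 13.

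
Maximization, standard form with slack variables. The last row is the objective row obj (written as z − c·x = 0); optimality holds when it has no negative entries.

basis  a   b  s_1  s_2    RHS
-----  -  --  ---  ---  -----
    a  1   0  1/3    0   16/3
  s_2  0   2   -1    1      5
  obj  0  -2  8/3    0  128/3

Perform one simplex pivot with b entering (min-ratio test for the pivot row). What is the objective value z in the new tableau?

143/3

Ratio test on column b — row 1: entry 0 ≤ 0; row 2: 5/2 = 5/2. Minimum is 5/2 at row 2 (s_2 leaves); pivot element 2.
Pivot on row 2; the obj-row RHS becomes 128/3 − (-2)·(5/2) = 143/3.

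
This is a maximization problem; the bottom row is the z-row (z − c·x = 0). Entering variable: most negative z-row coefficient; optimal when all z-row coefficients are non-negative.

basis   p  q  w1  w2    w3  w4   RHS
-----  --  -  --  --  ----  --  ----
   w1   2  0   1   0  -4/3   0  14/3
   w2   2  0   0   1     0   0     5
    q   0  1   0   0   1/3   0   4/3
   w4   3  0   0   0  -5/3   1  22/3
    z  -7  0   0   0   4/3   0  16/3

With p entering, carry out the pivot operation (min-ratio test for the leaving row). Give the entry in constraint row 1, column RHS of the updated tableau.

7/3

Ratio test on column p — row 1: (14/3)/2 = 7/3; row 2: 5/2 = 5/2; row 3: entry 0 ≤ 0; row 4: (22/3)/3 = 22/9. Minimum is 7/3 at row 1 (w1 leaves); pivot element 2.
Divide row 1 by 2; eliminate column p from the other rows.
In the new row 1, the RHS entry is the old entry divided by the pivot: (14/3)/2 = 7/3.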